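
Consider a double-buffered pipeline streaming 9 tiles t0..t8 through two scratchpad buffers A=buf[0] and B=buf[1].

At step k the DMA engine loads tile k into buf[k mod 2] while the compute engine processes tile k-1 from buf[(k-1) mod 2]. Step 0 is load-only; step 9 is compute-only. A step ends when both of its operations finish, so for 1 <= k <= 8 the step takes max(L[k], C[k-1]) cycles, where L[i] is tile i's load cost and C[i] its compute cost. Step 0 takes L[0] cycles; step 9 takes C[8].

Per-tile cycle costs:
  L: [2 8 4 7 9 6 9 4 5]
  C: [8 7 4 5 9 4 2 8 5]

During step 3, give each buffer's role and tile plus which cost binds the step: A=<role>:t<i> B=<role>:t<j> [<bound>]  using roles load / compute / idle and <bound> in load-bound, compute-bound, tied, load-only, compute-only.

step 3: A=compute:t2 B=load:t3 [load-bound]

[0] DMA t0→A (2c) ∥ CU idle ⇒ 2c, clock 2
[1] DMA t1→B (8c) ∥ CU A:t0 (8c) ⇒ 8c, clock 10
[2] DMA t2→A (4c) ∥ CU B:t1 (7c) ⇒ 7c, clock 17
[3] DMA t3→B (7c) ∥ CU A:t2 (4c) ⇒ 7c, clock 24
[4] DMA t4→A (9c) ∥ CU B:t3 (5c) ⇒ 9c, clock 33
[5] DMA t5→B (6c) ∥ CU A:t4 (9c) ⇒ 9c, clock 42
[6] DMA t6→A (9c) ∥ CU B:t5 (4c) ⇒ 9c, clock 51
[7] DMA t7→B (4c) ∥ CU A:t6 (2c) ⇒ 4c, clock 55
[8] DMA t8→A (5c) ∥ CU B:t7 (8c) ⇒ 8c, clock 63
[9] DMA idle ∥ CU A:t8 (5c) ⇒ 5c, clock 68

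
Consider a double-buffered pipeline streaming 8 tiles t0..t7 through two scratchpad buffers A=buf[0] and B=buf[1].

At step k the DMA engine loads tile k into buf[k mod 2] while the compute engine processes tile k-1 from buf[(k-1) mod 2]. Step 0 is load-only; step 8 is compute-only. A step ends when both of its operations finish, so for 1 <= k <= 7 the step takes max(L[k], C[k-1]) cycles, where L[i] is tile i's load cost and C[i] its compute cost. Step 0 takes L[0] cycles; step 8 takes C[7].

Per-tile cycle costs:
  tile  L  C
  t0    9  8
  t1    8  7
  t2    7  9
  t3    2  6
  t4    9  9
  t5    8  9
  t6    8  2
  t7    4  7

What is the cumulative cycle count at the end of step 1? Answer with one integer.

step 0: L[0]=9 → dur=9, Σ=9 | A=load:t0 B=idle [load-only]
step 1: L[1]=8 C[0]=8 → dur=8, Σ=17 | A=compute:t0 B=load:t1 [tied]
step 2: L[2]=7 C[1]=7 → dur=7, Σ=24 | A=load:t2 B=compute:t1 [tied]
step 3: L[3]=2 C[2]=9 → dur=9, Σ=33 | A=compute:t2 B=load:t3 [compute-bound]
step 4: L[4]=9 C[3]=6 → dur=9, Σ=42 | A=load:t4 B=compute:t3 [load-bound]
step 5: L[5]=8 C[4]=9 → dur=9, Σ=51 | A=compute:t4 B=load:t5 [compute-bound]
step 6: L[6]=8 C[5]=9 → dur=9, Σ=60 | A=load:t6 B=compute:t5 [compute-bound]
step 7: L[7]=4 C[6]=2 → dur=4, Σ=64 | A=compute:t6 B=load:t7 [load-bound]
step 8: C[7]=7 → dur=7, Σ=71 | A=idle B=compute:t7 [compute-only]

end_cycle[1] = 17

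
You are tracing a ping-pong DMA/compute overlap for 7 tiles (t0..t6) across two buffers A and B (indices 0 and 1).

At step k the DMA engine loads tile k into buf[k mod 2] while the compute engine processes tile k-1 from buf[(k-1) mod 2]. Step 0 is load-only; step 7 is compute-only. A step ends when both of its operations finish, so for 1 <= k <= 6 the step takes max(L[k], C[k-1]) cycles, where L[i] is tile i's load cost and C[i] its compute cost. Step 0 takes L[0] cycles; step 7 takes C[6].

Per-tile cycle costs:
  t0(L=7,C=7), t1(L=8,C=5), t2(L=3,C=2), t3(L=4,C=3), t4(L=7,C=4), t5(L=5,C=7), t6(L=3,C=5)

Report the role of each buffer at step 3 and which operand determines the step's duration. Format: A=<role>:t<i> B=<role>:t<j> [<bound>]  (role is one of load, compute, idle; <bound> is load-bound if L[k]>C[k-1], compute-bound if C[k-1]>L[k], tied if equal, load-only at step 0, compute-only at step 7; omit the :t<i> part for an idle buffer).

step 3: A=compute:t2 B=load:t3 [load-bound]

step 0: L[0]=7 → dur=7, Σ=7 | A=load:t0 B=idle [load-only]
step 1: L[1]=8 C[0]=7 → dur=8, Σ=15 | A=compute:t0 B=load:t1 [load-bound]
step 2: L[2]=3 C[1]=5 → dur=5, Σ=20 | A=load:t2 B=compute:t1 [compute-bound]
step 3: L[3]=4 C[2]=2 → dur=4, Σ=24 | A=compute:t2 B=load:t3 [load-bound]
step 4: L[4]=7 C[3]=3 → dur=7, Σ=31 | A=load:t4 B=compute:t3 [load-bound]
step 5: L[5]=5 C[4]=4 → dur=5, Σ=36 | A=compute:t4 B=load:t5 [load-bound]
step 6: L[6]=3 C[5]=7 → dur=7, Σ=43 | A=load:t6 B=compute:t5 [compute-bound]
step 7: C[6]=5 → dur=5, Σ=48 | A=compute:t6 B=idle [compute-only]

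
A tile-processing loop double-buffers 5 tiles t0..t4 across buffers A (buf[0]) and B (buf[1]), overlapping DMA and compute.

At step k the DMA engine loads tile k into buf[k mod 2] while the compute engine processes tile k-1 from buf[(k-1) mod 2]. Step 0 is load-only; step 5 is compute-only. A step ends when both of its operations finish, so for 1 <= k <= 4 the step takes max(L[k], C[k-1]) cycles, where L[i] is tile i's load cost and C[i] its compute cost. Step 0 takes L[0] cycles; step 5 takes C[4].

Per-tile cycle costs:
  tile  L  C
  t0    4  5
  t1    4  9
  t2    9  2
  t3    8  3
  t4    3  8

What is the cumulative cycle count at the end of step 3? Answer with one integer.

step 0: L[0]=4 → dur=4, Σ=4 | A=load:t0 B=idle [load-only]
step 1: L[1]=4 C[0]=5 → dur=5, Σ=9 | A=compute:t0 B=load:t1 [compute-bound]
step 2: L[2]=9 C[1]=9 → dur=9, Σ=18 | A=load:t2 B=compute:t1 [tied]
step 3: L[3]=8 C[2]=2 → dur=8, Σ=26 | A=compute:t2 B=load:t3 [load-bound]
step 4: L[4]=3 C[3]=3 → dur=3, Σ=29 | A=load:t4 B=compute:t3 [tied]
step 5: C[4]=8 → dur=8, Σ=37 | A=compute:t4 B=idle [compute-only]

end_cycle[3] = 26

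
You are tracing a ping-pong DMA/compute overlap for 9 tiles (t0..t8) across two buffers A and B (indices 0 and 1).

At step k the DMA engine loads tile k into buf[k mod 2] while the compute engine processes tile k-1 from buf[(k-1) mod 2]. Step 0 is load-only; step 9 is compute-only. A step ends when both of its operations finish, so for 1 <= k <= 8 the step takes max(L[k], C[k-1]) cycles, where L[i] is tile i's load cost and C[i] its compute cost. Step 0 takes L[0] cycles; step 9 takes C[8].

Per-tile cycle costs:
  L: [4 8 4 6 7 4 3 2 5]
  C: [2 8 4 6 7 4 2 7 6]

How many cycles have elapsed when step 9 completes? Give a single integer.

step 0: L[0]=4 → dur=4, Σ=4 | A=load:t0 B=idle [load-only]
step 1: L[1]=8 C[0]=2 → dur=8, Σ=12 | A=compute:t0 B=load:t1 [load-bound]
step 2: L[2]=4 C[1]=8 → dur=8, Σ=20 | A=load:t2 B=compute:t1 [compute-bound]
step 3: L[3]=6 C[2]=4 → dur=6, Σ=26 | A=compute:t2 B=load:t3 [load-bound]
step 4: L[4]=7 C[3]=6 → dur=7, Σ=33 | A=load:t4 B=compute:t3 [load-bound]
step 5: L[5]=4 C[4]=7 → dur=7, Σ=40 | A=compute:t4 B=load:t5 [compute-bound]
step 6: L[6]=3 C[5]=4 → dur=4, Σ=44 | A=load:t6 B=compute:t5 [compute-bound]
step 7: L[7]=2 C[6]=2 → dur=2, Σ=46 | A=compute:t6 B=load:t7 [tied]
step 8: L[8]=5 C[7]=7 → dur=7, Σ=53 | A=load:t8 B=compute:t7 [compute-bound]
step 9: C[8]=6 → dur=6, Σ=59 | A=compute:t8 B=idle [compute-only]

end_cycle[9] = 59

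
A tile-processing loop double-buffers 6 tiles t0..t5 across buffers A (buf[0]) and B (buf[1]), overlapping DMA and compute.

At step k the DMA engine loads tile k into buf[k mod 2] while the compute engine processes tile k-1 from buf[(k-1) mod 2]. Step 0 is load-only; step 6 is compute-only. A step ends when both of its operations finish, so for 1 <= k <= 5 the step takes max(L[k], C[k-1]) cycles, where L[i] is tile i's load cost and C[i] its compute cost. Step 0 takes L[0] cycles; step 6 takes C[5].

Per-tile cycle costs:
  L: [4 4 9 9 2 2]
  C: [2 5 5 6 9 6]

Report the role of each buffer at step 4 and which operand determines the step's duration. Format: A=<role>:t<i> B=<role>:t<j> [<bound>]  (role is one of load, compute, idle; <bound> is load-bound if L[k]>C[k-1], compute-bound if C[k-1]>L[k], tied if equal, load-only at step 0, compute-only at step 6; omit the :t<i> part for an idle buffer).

step 4: A=load:t4 B=compute:t3 [compute-bound]

step 0: L[0]=4 → dur=4, Σ=4 | A=load:t0 B=idle [load-only]
step 1: L[1]=4 C[0]=2 → dur=4, Σ=8 | A=compute:t0 B=load:t1 [load-bound]
step 2: L[2]=9 C[1]=5 → dur=9, Σ=17 | A=load:t2 B=compute:t1 [load-bound]
step 3: L[3]=9 C[2]=5 → dur=9, Σ=26 | A=compute:t2 B=load:t3 [load-bound]
step 4: L[4]=2 C[3]=6 → dur=6, Σ=32 | A=load:t4 B=compute:t3 [compute-bound]
step 5: L[5]=2 C[4]=9 → dur=9, Σ=41 | A=compute:t4 B=load:t5 [compute-bound]
step 6: C[5]=6 → dur=6, Σ=47 | A=idle B=compute:t5 [compute-only]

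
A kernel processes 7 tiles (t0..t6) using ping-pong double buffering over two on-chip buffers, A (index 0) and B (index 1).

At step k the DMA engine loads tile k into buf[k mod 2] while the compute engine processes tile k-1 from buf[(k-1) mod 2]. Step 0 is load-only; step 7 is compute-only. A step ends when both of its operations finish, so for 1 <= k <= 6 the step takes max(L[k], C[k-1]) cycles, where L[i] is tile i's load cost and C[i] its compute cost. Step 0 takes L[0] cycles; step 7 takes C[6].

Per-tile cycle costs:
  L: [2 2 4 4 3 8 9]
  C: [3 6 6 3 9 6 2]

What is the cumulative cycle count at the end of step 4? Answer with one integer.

end_cycle[4] = 20

[0] DMA t0→A (2c) ∥ CU idle ⇒ 2c, clock 2
[1] DMA t1→B (2c) ∥ CU A:t0 (3c) ⇒ 3c, clock 5
[2] DMA t2→A (4c) ∥ CU B:t1 (6c) ⇒ 6c, clock 11
[3] DMA t3→B (4c) ∥ CU A:t2 (6c) ⇒ 6c, clock 17
[4] DMA t4→A (3c) ∥ CU B:t3 (3c) ⇒ 3c, clock 20
[5] DMA t5→B (8c) ∥ CU A:t4 (9c) ⇒ 9c, clock 29
[6] DMA t6→A (9c) ∥ CU B:t5 (6c) ⇒ 9c, clock 38
[7] DMA idle ∥ CU A:t6 (2c) ⇒ 2c, clock 40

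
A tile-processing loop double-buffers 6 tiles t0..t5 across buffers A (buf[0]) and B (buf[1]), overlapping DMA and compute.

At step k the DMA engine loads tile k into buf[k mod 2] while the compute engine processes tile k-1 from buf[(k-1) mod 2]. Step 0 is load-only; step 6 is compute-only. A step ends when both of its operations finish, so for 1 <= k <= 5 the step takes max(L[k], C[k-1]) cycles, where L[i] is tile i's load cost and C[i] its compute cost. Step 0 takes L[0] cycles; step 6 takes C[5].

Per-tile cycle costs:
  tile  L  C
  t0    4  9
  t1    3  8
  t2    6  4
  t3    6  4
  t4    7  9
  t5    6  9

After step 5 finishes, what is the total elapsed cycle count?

end_cycle[5] = 43

step 0: L[0]=4 → dur=4, Σ=4 | A=load:t0 B=idle [load-only]
step 1: L[1]=3 C[0]=9 → dur=9, Σ=13 | A=compute:t0 B=load:t1 [compute-bound]
step 2: L[2]=6 C[1]=8 → dur=8, Σ=21 | A=load:t2 B=compute:t1 [compute-bound]
step 3: L[3]=6 C[2]=4 → dur=6, Σ=27 | A=compute:t2 B=load:t3 [load-bound]
step 4: L[4]=7 C[3]=4 → dur=7, Σ=34 | A=load:t4 B=compute:t3 [load-bound]
step 5: L[5]=6 C[4]=9 → dur=9, Σ=43 | A=compute:t4 B=load:t5 [compute-bound]
step 6: C[5]=9 → dur=9, Σ=52 | A=idle B=compute:t5 [compute-only]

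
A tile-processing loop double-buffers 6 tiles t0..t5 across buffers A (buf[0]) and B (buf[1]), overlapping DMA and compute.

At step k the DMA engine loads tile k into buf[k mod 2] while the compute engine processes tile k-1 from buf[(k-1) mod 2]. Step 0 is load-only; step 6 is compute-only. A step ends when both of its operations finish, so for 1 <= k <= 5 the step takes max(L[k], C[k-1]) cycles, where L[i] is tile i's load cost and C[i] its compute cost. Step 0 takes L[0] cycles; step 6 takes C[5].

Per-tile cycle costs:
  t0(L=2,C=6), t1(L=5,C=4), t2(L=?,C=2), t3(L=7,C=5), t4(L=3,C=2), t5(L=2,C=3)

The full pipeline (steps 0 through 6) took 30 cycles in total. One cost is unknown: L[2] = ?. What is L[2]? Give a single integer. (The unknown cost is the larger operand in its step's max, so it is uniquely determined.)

L[2] = 5

step 0 → dur = L[0]=2 = 2
step 1 → dur = max(L[1]=5, C[0]=6) = 6
step 2 → dur = max(L[2]=?, C[1]=4) = L[2]  (unknown; binding)
step 3 → dur = max(L[3]=7, C[2]=2) = 7
step 4 → dur = max(L[4]=3, C[3]=5) = 5
step 5 → dur = max(L[5]=2, C[4]=2) = 2
step 6 → dur = C[5]=3 = 3
sum of known step durations = 25
dur[2] = total - known = 30 - 25 = 5
L[2] is the binding max in step 2, so L[2] = dur[2] = 5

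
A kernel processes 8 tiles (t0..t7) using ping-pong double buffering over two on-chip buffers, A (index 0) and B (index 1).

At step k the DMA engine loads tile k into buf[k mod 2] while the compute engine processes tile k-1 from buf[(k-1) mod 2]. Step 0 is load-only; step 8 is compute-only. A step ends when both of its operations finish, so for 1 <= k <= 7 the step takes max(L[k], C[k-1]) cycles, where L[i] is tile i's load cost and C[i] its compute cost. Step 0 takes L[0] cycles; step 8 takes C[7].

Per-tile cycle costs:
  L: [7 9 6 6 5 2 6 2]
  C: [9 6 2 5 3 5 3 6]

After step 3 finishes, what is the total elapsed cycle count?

step 0: L[0]=7 → dur=7, Σ=7 | A=load:t0 B=idle [load-only]
step 1: L[1]=9 C[0]=9 → dur=9, Σ=16 | A=compute:t0 B=load:t1 [tied]
step 2: L[2]=6 C[1]=6 → dur=6, Σ=22 | A=load:t2 B=compute:t1 [tied]
step 3: L[3]=6 C[2]=2 → dur=6, Σ=28 | A=compute:t2 B=load:t3 [load-bound]
step 4: L[4]=5 C[3]=5 → dur=5, Σ=33 | A=load:t4 B=compute:t3 [tied]
step 5: L[5]=2 C[4]=3 → dur=3, Σ=36 | A=compute:t4 B=load:t5 [compute-bound]
step 6: L[6]=6 C[5]=5 → dur=6, Σ=42 | A=load:t6 B=compute:t5 [load-bound]
step 7: L[7]=2 C[6]=3 → dur=3, Σ=45 | A=compute:t6 B=load:t7 [compute-bound]
step 8: C[7]=6 → dur=6, Σ=51 | A=idle B=compute:t7 [compute-only]

end_cycle[3] = 28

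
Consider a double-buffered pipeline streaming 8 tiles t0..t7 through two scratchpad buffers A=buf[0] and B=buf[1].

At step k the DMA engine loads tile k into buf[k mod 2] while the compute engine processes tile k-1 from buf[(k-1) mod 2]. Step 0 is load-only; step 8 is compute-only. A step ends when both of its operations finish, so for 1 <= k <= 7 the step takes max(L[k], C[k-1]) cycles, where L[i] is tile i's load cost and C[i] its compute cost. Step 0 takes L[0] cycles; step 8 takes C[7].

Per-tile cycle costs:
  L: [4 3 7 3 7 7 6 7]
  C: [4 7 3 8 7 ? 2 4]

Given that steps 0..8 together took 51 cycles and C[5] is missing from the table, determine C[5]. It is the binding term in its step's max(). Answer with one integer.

step 0: dur = L[0]=4 = 4
step 1: dur = max(L[1]=3, C[0]=4) = 4
step 2: dur = max(L[2]=7, C[1]=7) = 7
step 3: dur = max(L[3]=3, C[2]=3) = 3
step 4: dur = max(L[4]=7, C[3]=8) = 8
step 5: dur = max(L[5]=7, C[4]=7) = 7
step 6: dur = max(L[6]=6, C[5]=?) = C[5]  (unknown; binding)
step 7: dur = max(L[7]=7, C[6]=2) = 7
step 8: dur = C[7]=4 = 4
sum of known step durations = 44
dur[6] = total - known = 51 - 44 = 7
C[5] is the binding max in step 6, so C[5] = dur[6] = 7

C[5] = 7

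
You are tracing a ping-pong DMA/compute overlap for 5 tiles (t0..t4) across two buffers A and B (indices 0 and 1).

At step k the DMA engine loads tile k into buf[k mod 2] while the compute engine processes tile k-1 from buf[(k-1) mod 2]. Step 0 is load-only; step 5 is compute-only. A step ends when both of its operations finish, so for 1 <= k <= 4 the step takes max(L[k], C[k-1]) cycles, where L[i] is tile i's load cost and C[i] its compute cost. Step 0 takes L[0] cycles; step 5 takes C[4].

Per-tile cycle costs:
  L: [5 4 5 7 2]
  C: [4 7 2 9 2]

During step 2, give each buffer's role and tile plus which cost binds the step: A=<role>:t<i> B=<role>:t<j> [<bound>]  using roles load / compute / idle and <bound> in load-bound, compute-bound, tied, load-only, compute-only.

k=0 load=t0/5c comp=- wait=5 total=5
k=1 load=t1/4c comp=t0/4c wait=4 total=9
k=2 load=t2/5c comp=t1/7c wait=7 total=16
k=3 load=t3/7c comp=t2/2c wait=7 total=23
k=4 load=t4/2c comp=t3/9c wait=9 total=32
k=5 load=- comp=t4/2c wait=2 total=34

step 2: A=load:t2 B=compute:t1 [compute-bound]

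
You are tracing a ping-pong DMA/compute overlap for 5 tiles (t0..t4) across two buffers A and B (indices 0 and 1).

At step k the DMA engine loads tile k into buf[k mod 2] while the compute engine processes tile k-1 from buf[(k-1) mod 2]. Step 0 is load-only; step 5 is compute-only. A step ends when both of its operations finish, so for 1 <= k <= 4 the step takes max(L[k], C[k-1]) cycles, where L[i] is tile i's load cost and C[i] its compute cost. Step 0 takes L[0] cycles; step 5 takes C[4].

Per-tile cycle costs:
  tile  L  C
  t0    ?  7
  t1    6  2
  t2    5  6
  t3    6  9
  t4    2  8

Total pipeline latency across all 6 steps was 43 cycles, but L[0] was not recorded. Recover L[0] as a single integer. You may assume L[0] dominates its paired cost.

L[0] = 8

step 0 → dur = L[0]=? = L[0]  (unknown; binding)
step 1 → dur = max(L[1]=6, C[0]=7) = 7
step 2 → dur = max(L[2]=5, C[1]=2) = 5
step 3 → dur = max(L[3]=6, C[2]=6) = 6
step 4 → dur = max(L[4]=2, C[3]=9) = 9
step 5 → dur = C[4]=8 = 8
sum of known step durations = 35
dur[0] = total - known = 43 - 35 = 8
L[0] is the binding max in step 0, so L[0] = dur[0] = 8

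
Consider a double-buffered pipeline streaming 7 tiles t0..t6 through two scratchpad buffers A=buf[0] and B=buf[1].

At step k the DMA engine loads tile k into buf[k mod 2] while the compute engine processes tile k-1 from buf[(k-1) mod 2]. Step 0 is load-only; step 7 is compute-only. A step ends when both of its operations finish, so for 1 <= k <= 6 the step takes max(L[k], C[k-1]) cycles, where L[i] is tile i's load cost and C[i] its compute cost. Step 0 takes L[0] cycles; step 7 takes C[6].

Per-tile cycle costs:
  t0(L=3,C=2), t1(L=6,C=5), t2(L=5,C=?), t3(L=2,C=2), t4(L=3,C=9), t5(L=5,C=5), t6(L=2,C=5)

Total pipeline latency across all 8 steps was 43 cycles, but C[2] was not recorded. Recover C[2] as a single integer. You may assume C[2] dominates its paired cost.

step 0 = dur = L[0]=3 = 3
step 1 = dur = max(L[1]=6, C[0]=2) = 6
step 2 = dur = max(L[2]=5, C[1]=5) = 5
step 3 = dur = max(L[3]=2, C[2]=?) = C[2]  (unknown; binding)
step 4 = dur = max(L[4]=3, C[3]=2) = 3
step 5 = dur = max(L[5]=5, C[4]=9) = 9
step 6 = dur = max(L[6]=2, C[5]=5) = 5
step 7 = dur = C[6]=5 = 5
sum of known step durations = 36
dur[3] = total - known = 43 - 36 = 7
C[2] is the binding max in step 3, so C[2] = dur[3] = 7

C[2] = 7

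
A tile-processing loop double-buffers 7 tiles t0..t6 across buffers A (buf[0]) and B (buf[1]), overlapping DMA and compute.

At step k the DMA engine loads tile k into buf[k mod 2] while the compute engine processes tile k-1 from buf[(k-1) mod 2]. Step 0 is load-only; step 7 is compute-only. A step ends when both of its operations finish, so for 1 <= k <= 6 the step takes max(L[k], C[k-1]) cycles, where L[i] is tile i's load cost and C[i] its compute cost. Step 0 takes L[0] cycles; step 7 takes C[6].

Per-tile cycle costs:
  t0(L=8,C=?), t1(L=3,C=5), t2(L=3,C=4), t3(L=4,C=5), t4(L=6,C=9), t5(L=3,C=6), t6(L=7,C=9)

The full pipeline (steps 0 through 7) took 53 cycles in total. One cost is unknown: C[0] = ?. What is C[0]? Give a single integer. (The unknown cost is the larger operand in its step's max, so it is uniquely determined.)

step 0: dur = L[0]=8 = 8
step 1: dur = max(L[1]=3, C[0]=?) = C[0]  (unknown; binding)
step 2: dur = max(L[2]=3, C[1]=5) = 5
step 3: dur = max(L[3]=4, C[2]=4) = 4
step 4: dur = max(L[4]=6, C[3]=5) = 6
step 5: dur = max(L[5]=3, C[4]=9) = 9
step 6: dur = max(L[6]=7, C[5]=6) = 7
step 7: dur = C[6]=9 = 9
sum of known step durations = 48
dur[1] = total - known = 53 - 48 = 5
C[0] is the binding max in step 1, so C[0] = dur[1] = 5

C[0] = 5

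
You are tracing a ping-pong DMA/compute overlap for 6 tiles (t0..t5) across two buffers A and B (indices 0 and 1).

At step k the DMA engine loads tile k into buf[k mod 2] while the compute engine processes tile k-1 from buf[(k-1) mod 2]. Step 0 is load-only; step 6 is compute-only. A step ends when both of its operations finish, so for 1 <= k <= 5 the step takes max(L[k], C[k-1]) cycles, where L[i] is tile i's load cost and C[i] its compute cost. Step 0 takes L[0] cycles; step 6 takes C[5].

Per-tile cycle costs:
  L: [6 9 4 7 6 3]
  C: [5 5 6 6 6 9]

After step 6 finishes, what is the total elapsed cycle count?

step 0: L[0]=6 → dur=6, Σ=6 | A=load:t0 B=idle [load-only]
step 1: L[1]=9 C[0]=5 → dur=9, Σ=15 | A=compute:t0 B=load:t1 [load-bound]
step 2: L[2]=4 C[1]=5 → dur=5, Σ=20 | A=load:t2 B=compute:t1 [compute-bound]
step 3: L[3]=7 C[2]=6 → dur=7, Σ=27 | A=compute:t2 B=load:t3 [load-bound]
step 4: L[4]=6 C[3]=6 → dur=6, Σ=33 | A=load:t4 B=compute:t3 [tied]
step 5: L[5]=3 C[4]=6 → dur=6, Σ=39 | A=compute:t4 B=load:t5 [compute-bound]
step 6: C[5]=9 → dur=9, Σ=48 | A=idle B=compute:t5 [compute-only]

end_cycle[6] = 48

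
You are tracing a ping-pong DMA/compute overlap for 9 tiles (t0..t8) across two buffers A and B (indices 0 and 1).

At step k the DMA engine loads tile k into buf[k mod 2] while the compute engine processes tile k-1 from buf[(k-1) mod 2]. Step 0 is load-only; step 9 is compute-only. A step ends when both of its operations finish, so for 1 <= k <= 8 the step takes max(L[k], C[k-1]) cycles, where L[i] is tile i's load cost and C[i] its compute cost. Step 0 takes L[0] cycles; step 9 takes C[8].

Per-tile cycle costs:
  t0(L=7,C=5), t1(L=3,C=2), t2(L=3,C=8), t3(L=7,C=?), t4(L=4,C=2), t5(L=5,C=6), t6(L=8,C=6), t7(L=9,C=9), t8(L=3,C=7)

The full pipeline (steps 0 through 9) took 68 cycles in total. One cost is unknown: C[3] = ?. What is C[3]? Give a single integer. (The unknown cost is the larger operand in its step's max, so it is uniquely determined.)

step 0 = dur = L[0]=7 = 7
step 1 = dur = max(L[1]=3, C[0]=5) = 5
step 2 = dur = max(L[2]=3, C[1]=2) = 3
step 3 = dur = max(L[3]=7, C[2]=8) = 8
step 4 = dur = max(L[4]=4, C[3]=?) = C[3]  (unknown; binding)
step 5 = dur = max(L[5]=5, C[4]=2) = 5
step 6 = dur = max(L[6]=8, C[5]=6) = 8
step 7 = dur = max(L[7]=9, C[6]=6) = 9
step 8 = dur = max(L[8]=3, C[7]=9) = 9
step 9 = dur = C[8]=7 = 7
sum of known step durations = 61
dur[4] = total - known = 68 - 61 = 7
C[3] is the binding max in step 4, so C[3] = dur[4] = 7

C[3] = 7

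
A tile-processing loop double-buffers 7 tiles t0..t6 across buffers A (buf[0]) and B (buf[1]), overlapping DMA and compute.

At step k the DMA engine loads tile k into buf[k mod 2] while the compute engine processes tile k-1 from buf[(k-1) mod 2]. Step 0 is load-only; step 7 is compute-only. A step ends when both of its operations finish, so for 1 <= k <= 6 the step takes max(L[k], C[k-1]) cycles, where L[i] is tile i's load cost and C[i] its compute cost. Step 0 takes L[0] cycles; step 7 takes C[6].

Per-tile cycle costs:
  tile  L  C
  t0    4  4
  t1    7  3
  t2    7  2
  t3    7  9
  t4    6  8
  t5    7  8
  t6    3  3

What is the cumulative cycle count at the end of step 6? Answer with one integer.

[0] DMA t0→A (4c) ∥ CU idle ⇒ 4c, clock 4
[1] DMA t1→B (7c) ∥ CU A:t0 (4c) ⇒ 7c, clock 11
[2] DMA t2→A (7c) ∥ CU B:t1 (3c) ⇒ 7c, clock 18
[3] DMA t3→B (7c) ∥ CU A:t2 (2c) ⇒ 7c, clock 25
[4] DMA t4→A (6c) ∥ CU B:t3 (9c) ⇒ 9c, clock 34
[5] DMA t5→B (7c) ∥ CU A:t4 (8c) ⇒ 8c, clock 42
[6] DMA t6→A (3c) ∥ CU B:t5 (8c) ⇒ 8c, clock 50
[7] DMA idle ∥ CU A:t6 (3c) ⇒ 3c, clock 53

end_cycle[6] = 50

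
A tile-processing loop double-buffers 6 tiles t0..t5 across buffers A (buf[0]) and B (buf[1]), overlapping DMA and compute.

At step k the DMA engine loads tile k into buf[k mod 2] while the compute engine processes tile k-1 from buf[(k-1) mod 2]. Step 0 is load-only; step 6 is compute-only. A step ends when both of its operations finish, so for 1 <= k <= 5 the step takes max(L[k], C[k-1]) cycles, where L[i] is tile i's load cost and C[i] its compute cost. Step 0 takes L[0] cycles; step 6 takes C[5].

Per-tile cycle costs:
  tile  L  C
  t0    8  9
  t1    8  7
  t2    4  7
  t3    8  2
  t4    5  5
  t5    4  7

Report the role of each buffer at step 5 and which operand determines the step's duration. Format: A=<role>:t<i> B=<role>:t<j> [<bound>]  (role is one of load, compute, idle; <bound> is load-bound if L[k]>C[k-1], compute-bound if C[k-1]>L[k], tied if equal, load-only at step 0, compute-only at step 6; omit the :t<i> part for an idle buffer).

k=0 load=t0/8c comp=- wait=8 total=8
k=1 load=t1/8c comp=t0/9c wait=9 total=17
k=2 load=t2/4c comp=t1/7c wait=7 total=24
k=3 load=t3/8c comp=t2/7c wait=8 total=32
k=4 load=t4/5c comp=t3/2c wait=5 total=37
k=5 load=t5/4c comp=t4/5c wait=5 total=42
k=6 load=- comp=t5/7c wait=7 total=49

step 5: A=compute:t4 B=load:t5 [compute-bound]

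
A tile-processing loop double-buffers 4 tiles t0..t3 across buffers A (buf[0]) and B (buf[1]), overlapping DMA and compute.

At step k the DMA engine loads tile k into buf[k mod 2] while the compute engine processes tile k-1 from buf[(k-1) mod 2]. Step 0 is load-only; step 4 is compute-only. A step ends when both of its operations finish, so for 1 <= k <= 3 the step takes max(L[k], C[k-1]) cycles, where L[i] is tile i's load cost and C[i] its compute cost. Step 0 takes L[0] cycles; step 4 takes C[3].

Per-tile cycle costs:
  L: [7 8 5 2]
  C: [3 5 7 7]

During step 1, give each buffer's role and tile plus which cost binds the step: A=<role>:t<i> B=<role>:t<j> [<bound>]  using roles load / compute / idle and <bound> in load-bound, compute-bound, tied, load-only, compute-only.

step 1: A=compute:t0 B=load:t1 [load-bound]

  0. 7=7c; end=7; A:t0 B:-
  1. max(8,3)=8c; end=15; A:t0 B:t1
  2. max(5,5)=5c; end=20; A:t2 B:t1
  3. max(2,7)=7c; end=27; A:t2 B:t3
  4. 7=7c; end=34; A:t2 B:t3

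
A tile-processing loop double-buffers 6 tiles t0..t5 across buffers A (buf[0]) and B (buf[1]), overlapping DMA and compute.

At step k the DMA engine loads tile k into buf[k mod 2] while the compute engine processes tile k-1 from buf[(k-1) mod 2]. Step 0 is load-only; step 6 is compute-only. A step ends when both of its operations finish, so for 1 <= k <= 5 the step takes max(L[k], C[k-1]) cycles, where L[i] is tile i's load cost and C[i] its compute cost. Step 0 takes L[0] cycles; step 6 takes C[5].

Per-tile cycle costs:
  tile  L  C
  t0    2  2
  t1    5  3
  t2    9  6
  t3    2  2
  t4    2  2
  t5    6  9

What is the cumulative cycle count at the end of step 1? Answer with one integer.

end_cycle[1] = 7

step 0: L[0]=2 → dur=2, Σ=2 | A=load:t0 B=idle [load-only]
step 1: L[1]=5 C[0]=2 → dur=5, Σ=7 | A=compute:t0 B=load:t1 [load-bound]
step 2: L[2]=9 C[1]=3 → dur=9, Σ=16 | A=load:t2 B=compute:t1 [load-bound]
step 3: L[3]=2 C[2]=6 → dur=6, Σ=22 | A=compute:t2 B=load:t3 [compute-bound]
step 4: L[4]=2 C[3]=2 → dur=2, Σ=24 | A=load:t4 B=compute:t3 [tied]
step 5: L[5]=6 C[4]=2 → dur=6, Σ=30 | A=compute:t4 B=load:t5 [load-bound]
step 6: C[5]=9 → dur=9, Σ=39 | A=idle B=compute:t5 [compute-only]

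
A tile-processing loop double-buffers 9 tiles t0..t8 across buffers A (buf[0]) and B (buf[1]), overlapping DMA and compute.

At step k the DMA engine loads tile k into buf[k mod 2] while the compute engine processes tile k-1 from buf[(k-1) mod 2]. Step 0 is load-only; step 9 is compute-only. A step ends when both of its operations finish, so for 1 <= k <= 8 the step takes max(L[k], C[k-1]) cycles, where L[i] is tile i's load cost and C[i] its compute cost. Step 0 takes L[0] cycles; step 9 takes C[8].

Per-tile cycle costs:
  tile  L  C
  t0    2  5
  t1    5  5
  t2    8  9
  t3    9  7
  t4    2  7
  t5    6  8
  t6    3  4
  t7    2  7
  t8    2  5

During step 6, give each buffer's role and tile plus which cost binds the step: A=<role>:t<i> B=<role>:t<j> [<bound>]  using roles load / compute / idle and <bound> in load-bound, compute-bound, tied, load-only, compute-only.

step 0: L[0]=2 → dur=2, Σ=2 | A=load:t0 B=idle [load-only]
step 1: L[1]=5 C[0]=5 → dur=5, Σ=7 | A=compute:t0 B=load:t1 [tied]
step 2: L[2]=8 C[1]=5 → dur=8, Σ=15 | A=load:t2 B=compute:t1 [load-bound]
step 3: L[3]=9 C[2]=9 → dur=9, Σ=24 | A=compute:t2 B=load:t3 [tied]
step 4: L[4]=2 C[3]=7 → dur=7, Σ=31 | A=load:t4 B=compute:t3 [compute-bound]
step 5: L[5]=6 C[4]=7 → dur=7, Σ=38 | A=compute:t4 B=load:t5 [compute-bound]
step 6: L[6]=3 C[5]=8 → dur=8, Σ=46 | A=load:t6 B=compute:t5 [compute-bound]
step 7: L[7]=2 C[6]=4 → dur=4, Σ=50 | A=compute:t6 B=load:t7 [compute-bound]
step 8: L[8]=2 C[7]=7 → dur=7, Σ=57 | A=load:t8 B=compute:t7 [compute-bound]
step 9: C[8]=5 → dur=5, Σ=62 | A=compute:t8 B=idle [compute-only]

step 6: A=load:t6 B=compute:t5 [compute-bound]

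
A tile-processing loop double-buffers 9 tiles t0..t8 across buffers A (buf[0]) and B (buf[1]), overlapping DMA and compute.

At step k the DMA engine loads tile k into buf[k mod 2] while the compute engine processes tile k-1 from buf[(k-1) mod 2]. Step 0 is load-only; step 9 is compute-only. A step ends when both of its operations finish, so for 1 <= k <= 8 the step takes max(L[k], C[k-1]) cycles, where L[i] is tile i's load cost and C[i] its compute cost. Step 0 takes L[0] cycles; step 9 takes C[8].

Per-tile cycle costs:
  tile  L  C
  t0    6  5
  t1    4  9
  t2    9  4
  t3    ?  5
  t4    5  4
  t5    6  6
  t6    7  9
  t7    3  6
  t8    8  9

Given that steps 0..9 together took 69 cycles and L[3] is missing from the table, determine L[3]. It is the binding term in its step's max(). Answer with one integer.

L[3] = 5

step 0 = dur = L[0]=6 = 6
step 1 = dur = max(L[1]=4, C[0]=5) = 5
step 2 = dur = max(L[2]=9, C[1]=9) = 9
step 3 = dur = max(L[3]=?, C[2]=4) = L[3]  (unknown; binding)
step 4 = dur = max(L[4]=5, C[3]=5) = 5
step 5 = dur = max(L[5]=6, C[4]=4) = 6
step 6 = dur = max(L[6]=7, C[5]=6) = 7
step 7 = dur = max(L[7]=3, C[6]=9) = 9
step 8 = dur = max(L[8]=8, C[7]=6) = 8
step 9 = dur = C[8]=9 = 9
sum of known step durations = 64
dur[3] = total - known = 69 - 64 = 5
L[3] is the binding max in step 3, so L[3] = dur[3] = 5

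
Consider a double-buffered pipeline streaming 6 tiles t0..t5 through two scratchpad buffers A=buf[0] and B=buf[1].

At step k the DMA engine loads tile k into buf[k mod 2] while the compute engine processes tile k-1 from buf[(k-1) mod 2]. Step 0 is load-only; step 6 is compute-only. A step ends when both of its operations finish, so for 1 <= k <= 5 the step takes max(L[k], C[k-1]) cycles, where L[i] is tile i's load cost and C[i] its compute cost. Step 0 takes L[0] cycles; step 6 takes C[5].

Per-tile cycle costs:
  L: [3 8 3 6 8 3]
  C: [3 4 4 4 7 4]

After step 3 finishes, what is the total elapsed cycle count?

k=0 load=t0/3c comp=- wait=3 total=3
k=1 load=t1/8c comp=t0/3c wait=8 total=11
k=2 load=t2/3c comp=t1/4c wait=4 total=15
k=3 load=t3/6c comp=t2/4c wait=6 total=21
k=4 load=t4/8c comp=t3/4c wait=8 total=29
k=5 load=t5/3c comp=t4/7c wait=7 total=36
k=6 load=- comp=t5/4c wait=4 total=40

end_cycle[3] = 21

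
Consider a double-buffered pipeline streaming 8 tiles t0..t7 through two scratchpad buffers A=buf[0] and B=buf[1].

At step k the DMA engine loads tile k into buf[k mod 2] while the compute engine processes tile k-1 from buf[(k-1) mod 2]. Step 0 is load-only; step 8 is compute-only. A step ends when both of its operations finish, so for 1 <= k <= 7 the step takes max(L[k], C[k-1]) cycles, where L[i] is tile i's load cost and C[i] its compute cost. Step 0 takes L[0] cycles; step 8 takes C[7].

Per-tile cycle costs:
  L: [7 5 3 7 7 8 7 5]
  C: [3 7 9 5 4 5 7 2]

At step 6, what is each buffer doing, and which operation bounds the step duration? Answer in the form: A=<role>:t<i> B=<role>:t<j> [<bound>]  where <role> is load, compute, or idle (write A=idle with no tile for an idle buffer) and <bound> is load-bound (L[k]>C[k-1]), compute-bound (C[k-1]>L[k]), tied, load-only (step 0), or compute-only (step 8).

step 0: L[0]=7 → dur=7, Σ=7 | A=load:t0 B=idle [load-only]
step 1: L[1]=5 C[0]=3 → dur=5, Σ=12 | A=compute:t0 B=load:t1 [load-bound]
step 2: L[2]=3 C[1]=7 → dur=7, Σ=19 | A=load:t2 B=compute:t1 [compute-bound]
step 3: L[3]=7 C[2]=9 → dur=9, Σ=28 | A=compute:t2 B=load:t3 [compute-bound]
step 4: L[4]=7 C[3]=5 → dur=7, Σ=35 | A=load:t4 B=compute:t3 [load-bound]
step 5: L[5]=8 C[4]=4 → dur=8, Σ=43 | A=compute:t4 B=load:t5 [load-bound]
step 6: L[6]=7 C[5]=5 → dur=7, Σ=50 | A=load:t6 B=compute:t5 [load-bound]
step 7: L[7]=5 C[6]=7 → dur=7, Σ=57 | A=compute:t6 B=load:t7 [compute-bound]
step 8: C[7]=2 → dur=2, Σ=59 | A=idle B=compute:t7 [compute-only]

step 6: A=load:t6 B=compute:t5 [load-bound]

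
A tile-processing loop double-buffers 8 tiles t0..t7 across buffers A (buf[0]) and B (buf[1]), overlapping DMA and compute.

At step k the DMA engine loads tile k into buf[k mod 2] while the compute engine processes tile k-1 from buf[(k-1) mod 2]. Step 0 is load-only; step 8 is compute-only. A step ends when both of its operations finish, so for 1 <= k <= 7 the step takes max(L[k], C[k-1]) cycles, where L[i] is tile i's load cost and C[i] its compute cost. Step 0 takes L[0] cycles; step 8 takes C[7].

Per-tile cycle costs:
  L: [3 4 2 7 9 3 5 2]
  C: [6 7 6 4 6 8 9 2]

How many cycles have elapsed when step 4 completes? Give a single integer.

end_cycle[4] = 32

  0. 3=3c; end=3; A:t0 B:-
  1. max(4,6)=6c; end=9; A:t0 B:t1
  2. max(2,7)=7c; end=16; A:t2 B:t1
  3. max(7,6)=7c; end=23; A:t2 B:t3
  4. max(9,4)=9c; end=32; A:t4 B:t3
  5. max(3,6)=6c; end=38; A:t4 B:t5
  6. max(5,8)=8c; end=46; A:t6 B:t5
  7. max(2,9)=9c; end=55; A:t6 B:t7
  8. 2=2c; end=57; A:t6 B:t7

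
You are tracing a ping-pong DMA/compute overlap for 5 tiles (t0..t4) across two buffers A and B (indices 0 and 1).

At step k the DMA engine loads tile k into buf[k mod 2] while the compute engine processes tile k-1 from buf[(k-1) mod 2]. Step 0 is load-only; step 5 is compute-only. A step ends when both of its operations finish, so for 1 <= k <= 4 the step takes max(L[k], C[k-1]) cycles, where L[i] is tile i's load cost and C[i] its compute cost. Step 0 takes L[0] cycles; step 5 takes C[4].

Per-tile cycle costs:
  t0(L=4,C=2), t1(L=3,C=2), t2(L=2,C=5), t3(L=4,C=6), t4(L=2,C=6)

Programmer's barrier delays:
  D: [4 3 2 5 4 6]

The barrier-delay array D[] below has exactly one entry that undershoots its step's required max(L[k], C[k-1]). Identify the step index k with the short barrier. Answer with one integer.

[0] required=L[0]=4=4 vs D=4 ok
[1] required=max(L[1]=3,C[0]=2)=3 vs D=3 ok
[2] required=max(L[2]=2,C[1]=2)=2 vs D=2 ok
[3] required=max(L[3]=4,C[2]=5)=5 vs D=5 ok
[4] required=max(L[4]=2,C[3]=6)=6 vs D=4 SHORT
[5] required=C[4]=6=6 vs D=6 ok

hazard at step 4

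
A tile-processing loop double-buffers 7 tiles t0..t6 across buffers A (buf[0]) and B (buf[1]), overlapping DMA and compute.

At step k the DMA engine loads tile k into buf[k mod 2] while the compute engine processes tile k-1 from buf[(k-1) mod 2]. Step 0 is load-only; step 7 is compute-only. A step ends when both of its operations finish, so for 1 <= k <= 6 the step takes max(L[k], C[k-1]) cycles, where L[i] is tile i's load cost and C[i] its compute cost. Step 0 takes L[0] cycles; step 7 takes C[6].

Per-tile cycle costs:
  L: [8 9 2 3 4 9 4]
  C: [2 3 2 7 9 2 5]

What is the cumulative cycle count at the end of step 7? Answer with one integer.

  0. 8=8c; end=8; A:t0 B:-
  1. max(9,2)=9c; end=17; A:t0 B:t1
  2. max(2,3)=3c; end=20; A:t2 B:t1
  3. max(3,2)=3c; end=23; A:t2 B:t3
  4. max(4,7)=7c; end=30; A:t4 B:t3
  5. max(9,9)=9c; end=39; A:t4 B:t5
  6. max(4,2)=4c; end=43; A:t6 B:t5
  7. 5=5c; end=48; A:t6 B:t5

end_cycle[7] = 48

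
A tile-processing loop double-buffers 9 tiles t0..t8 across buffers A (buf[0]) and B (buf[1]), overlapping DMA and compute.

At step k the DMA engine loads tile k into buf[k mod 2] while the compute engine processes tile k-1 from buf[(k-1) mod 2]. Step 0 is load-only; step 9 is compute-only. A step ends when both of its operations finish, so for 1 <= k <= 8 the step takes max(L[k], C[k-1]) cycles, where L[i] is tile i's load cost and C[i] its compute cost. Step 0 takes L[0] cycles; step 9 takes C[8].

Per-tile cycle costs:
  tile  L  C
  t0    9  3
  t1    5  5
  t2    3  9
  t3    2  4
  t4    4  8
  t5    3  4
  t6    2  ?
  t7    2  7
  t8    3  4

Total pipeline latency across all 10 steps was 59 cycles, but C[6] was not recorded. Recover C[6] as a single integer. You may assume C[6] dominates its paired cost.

C[6] = 4

step 0: dur = L[0]=9 = 9
step 1: dur = max(L[1]=5, C[0]=3) = 5
step 2: dur = max(L[2]=3, C[1]=5) = 5
step 3: dur = max(L[3]=2, C[2]=9) = 9
step 4: dur = max(L[4]=4, C[3]=4) = 4
step 5: dur = max(L[5]=3, C[4]=8) = 8
step 6: dur = max(L[6]=2, C[5]=4) = 4
step 7: dur = max(L[7]=2, C[6]=?) = C[6]  (unknown; binding)
step 8: dur = max(L[8]=3, C[7]=7) = 7
step 9: dur = C[8]=4 = 4
sum of known step durations = 55
dur[7] = total - known = 59 - 55 = 4
C[6] is the binding max in step 7, so C[6] = dur[7] = 4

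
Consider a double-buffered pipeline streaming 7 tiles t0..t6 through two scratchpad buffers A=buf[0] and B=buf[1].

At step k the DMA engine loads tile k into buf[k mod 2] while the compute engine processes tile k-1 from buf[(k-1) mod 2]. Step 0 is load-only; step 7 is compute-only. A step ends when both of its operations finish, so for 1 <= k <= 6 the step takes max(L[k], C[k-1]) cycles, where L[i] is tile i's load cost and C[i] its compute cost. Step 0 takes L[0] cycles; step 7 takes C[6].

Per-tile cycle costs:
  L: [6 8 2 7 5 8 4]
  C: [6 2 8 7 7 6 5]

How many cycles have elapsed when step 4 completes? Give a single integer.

step 0: L[0]=6 → dur=6, Σ=6 | A=load:t0 B=idle [load-only]
step 1: L[1]=8 C[0]=6 → dur=8, Σ=14 | A=compute:t0 B=load:t1 [load-bound]
step 2: L[2]=2 C[1]=2 → dur=2, Σ=16 | A=load:t2 B=compute:t1 [tied]
step 3: L[3]=7 C[2]=8 → dur=8, Σ=24 | A=compute:t2 B=load:t3 [compute-bound]
step 4: L[4]=5 C[3]=7 → dur=7, Σ=31 | A=load:t4 B=compute:t3 [compute-bound]
step 5: L[5]=8 C[4]=7 → dur=8, Σ=39 | A=compute:t4 B=load:t5 [load-bound]
step 6: L[6]=4 C[5]=6 → dur=6, Σ=45 | A=load:t6 B=compute:t5 [compute-bound]
step 7: C[6]=5 → dur=5, Σ=50 | A=compute:t6 B=idle [compute-only]

end_cycle[4] = 31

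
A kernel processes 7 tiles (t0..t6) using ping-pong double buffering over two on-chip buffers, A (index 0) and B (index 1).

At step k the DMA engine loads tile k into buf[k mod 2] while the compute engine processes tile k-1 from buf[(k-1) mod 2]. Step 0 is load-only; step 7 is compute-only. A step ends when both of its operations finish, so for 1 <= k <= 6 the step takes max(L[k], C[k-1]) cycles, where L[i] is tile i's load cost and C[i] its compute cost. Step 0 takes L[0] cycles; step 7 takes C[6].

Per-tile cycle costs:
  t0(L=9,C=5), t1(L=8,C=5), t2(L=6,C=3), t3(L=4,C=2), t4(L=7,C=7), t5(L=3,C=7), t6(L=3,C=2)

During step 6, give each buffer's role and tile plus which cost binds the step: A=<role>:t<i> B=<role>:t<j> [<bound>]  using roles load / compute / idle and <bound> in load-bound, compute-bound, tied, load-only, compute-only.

[0] DMA t0→A (9c) ∥ CU idle ⇒ 9c, clock 9
[1] DMA t1→B (8c) ∥ CU A:t0 (5c) ⇒ 8c, clock 17
[2] DMA t2→A (6c) ∥ CU B:t1 (5c) ⇒ 6c, clock 23
[3] DMA t3→B (4c) ∥ CU A:t2 (3c) ⇒ 4c, clock 27
[4] DMA t4→A (7c) ∥ CU B:t3 (2c) ⇒ 7c, clock 34
[5] DMA t5→B (3c) ∥ CU A:t4 (7c) ⇒ 7c, clock 41
[6] DMA t6→A (3c) ∥ CU B:t5 (7c) ⇒ 7c, clock 48
[7] DMA idle ∥ CU A:t6 (2c) ⇒ 2c, clock 50

step 6: A=load:t6 B=compute:t5 [compute-bound]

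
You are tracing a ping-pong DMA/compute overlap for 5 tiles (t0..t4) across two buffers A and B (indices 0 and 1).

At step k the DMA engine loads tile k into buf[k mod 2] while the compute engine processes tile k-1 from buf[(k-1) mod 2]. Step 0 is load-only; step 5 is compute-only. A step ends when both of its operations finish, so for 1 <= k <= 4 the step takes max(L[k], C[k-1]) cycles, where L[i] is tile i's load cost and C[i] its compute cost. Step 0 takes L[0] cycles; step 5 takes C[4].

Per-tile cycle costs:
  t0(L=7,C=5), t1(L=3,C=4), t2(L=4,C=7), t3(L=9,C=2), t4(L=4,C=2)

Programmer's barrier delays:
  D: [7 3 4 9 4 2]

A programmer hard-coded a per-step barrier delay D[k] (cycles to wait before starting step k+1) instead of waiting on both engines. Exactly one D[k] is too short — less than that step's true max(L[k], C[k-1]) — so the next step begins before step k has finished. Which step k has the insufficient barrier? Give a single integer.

hazard at step 1

step 0: need L[0]=7 = 7; D[0]=7 ok
step 1: need max(L[1]=3,C[0]=5) = 5; D[1]=3 SHORT
step 2: need max(L[2]=4,C[1]=4) = 4; D[2]=4 ok
step 3: need max(L[3]=9,C[2]=7) = 9; D[3]=9 ok
step 4: need max(L[4]=4,C[3]=2) = 4; D[4]=4 ok
step 5: need C[4]=2 = 2; D[5]=2 ok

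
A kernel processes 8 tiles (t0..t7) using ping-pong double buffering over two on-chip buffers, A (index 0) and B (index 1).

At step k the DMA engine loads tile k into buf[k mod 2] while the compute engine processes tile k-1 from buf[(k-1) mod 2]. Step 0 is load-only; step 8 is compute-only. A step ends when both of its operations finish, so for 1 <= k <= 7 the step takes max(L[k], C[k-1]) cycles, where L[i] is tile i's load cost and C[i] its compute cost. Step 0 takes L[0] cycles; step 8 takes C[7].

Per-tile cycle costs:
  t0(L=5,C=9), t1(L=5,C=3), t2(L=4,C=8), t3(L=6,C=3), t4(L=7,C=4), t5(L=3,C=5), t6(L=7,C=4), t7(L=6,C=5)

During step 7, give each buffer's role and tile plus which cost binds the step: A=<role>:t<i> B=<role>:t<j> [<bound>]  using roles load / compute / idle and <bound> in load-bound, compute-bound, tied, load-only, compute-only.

  0. 5=5c; end=5; A:t0 B:-
  1. max(5,9)=9c; end=14; A:t0 B:t1
  2. max(4,3)=4c; end=18; A:t2 B:t1
  3. max(6,8)=8c; end=26; A:t2 B:t3
  4. max(7,3)=7c; end=33; A:t4 B:t3
  5. max(3,4)=4c; end=37; A:t4 B:t5
  6. max(7,5)=7c; end=44; A:t6 B:t5
  7. max(6,4)=6c; end=50; A:t6 B:t7
  8. 5=5c; end=55; A:t6 B:t7

step 7: A=compute:t6 B=load:t7 [load-bound]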